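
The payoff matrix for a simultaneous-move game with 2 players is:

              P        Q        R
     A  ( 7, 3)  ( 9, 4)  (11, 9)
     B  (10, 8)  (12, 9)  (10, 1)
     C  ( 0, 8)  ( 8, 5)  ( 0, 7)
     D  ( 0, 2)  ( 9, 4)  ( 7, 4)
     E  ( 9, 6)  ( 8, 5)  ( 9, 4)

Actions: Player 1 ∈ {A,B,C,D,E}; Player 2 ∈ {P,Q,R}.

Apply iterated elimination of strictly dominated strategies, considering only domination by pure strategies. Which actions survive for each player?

P1 drop C (A beats it: P:7>0 Q:9>8 R:11>0)
P1 drop D (B beats it: P:10>0 Q:12>9 R:10>7)
P1 drop E (B beats it: P:10>9 Q:12>8 R:10>9)
P2 drop P (Q beats it: A:4>3 B:9>8)
P1→{A,B} P2→{Q,R}

IESDS → P1:{A,B} P2:{Q,R}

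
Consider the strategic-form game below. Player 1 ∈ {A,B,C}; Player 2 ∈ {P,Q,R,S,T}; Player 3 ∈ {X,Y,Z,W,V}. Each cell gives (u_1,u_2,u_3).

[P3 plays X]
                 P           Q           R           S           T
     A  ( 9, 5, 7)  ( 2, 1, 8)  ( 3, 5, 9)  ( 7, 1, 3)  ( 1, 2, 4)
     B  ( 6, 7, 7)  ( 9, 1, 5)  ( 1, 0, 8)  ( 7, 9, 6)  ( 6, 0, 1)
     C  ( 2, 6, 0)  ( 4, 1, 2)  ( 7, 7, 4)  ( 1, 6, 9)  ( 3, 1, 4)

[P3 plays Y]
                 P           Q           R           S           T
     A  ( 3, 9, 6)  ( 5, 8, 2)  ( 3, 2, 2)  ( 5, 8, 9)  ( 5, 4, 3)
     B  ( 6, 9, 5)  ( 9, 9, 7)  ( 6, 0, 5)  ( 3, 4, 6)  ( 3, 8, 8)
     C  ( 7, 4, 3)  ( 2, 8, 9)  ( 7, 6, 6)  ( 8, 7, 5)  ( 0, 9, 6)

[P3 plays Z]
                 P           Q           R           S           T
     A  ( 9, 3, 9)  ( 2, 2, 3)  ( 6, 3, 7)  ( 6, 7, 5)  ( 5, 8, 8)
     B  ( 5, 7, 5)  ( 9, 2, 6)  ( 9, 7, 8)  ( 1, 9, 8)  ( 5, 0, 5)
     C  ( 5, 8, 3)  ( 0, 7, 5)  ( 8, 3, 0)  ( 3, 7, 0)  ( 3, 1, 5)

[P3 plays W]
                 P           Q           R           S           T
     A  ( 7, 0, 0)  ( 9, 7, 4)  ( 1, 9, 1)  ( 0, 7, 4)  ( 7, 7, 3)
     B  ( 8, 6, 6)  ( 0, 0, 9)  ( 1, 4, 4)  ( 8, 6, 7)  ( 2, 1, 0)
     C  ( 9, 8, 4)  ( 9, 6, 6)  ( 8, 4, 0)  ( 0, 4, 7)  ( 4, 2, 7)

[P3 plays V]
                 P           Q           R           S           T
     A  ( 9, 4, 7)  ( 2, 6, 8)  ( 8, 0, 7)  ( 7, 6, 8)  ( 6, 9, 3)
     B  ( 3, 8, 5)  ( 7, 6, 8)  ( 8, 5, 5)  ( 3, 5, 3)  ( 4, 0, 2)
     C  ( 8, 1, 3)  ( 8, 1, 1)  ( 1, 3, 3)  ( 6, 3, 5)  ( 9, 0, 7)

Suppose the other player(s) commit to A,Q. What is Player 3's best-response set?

u_3(X vs A,Q) = 8
u_3(Y vs A,Q) = 2
u_3(Z vs A,Q) = 3
u_3(W vs A,Q) = 4
u_3(V vs A,Q) = 8
max payoff 8 at {X,V}

argmax u_3 = {X,V}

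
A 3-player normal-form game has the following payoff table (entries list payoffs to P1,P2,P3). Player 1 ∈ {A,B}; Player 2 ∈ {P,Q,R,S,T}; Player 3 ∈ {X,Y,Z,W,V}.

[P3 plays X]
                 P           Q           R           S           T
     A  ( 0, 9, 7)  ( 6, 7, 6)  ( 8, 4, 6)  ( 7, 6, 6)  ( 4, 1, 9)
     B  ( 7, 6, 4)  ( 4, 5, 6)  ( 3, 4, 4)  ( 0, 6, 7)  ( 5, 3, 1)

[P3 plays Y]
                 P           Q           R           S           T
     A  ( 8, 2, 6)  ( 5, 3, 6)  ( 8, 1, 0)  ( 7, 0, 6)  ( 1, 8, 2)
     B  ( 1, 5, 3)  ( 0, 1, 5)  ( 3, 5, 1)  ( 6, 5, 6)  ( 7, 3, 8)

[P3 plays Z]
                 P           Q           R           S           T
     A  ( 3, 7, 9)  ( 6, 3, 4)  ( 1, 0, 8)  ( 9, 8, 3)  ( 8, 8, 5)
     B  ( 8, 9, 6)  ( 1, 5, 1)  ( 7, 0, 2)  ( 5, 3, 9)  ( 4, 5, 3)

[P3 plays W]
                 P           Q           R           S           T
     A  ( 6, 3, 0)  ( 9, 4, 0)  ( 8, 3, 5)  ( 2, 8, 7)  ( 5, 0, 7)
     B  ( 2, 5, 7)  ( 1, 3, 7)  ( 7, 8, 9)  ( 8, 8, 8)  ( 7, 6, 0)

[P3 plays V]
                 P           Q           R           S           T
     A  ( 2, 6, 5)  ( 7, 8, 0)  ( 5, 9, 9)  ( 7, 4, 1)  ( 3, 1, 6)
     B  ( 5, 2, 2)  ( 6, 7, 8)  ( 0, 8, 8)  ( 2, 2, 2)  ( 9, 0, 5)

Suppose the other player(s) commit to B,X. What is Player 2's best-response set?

u_2(P vs B,X) = 6
u_2(Q vs B,X) = 5
u_2(R vs B,X) = 4
u_2(S vs B,X) = 6
u_2(T vs B,X) = 3
max payoff 6 at {P,S}

argmax u_2 = {P,S}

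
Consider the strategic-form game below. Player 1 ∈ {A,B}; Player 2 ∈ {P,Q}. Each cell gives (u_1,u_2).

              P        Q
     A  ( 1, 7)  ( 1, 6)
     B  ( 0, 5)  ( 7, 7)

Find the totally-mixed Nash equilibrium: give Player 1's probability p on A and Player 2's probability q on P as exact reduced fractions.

P1 indiff ⇒ q·1+(1-q)·1 = q·0+(1-q)·7 ⇒ q(1) = (1-q)(6) ⇒ q = 6/7
P2 indiff ⇒ p·7+(1-p)·5 = p·6+(1-p)·7 ⇒ p(1) = (1-p)(2) ⇒ p = 2/3

p=2/3, q=6/7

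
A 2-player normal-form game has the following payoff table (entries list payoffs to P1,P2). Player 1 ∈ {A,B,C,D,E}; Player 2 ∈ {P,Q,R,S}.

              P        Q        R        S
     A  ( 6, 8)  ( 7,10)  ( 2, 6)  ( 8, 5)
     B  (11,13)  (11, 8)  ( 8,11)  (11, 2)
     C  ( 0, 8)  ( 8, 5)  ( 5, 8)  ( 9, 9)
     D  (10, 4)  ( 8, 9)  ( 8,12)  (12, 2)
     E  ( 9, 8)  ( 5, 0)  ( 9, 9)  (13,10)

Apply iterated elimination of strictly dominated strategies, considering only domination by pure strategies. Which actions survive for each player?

IESDS → P1:{B,D,E} P2:{P,R,S}

P1 drop A (B beats it: P:11>6 Q:11>7 R:8>2 S:11>8)
P1 drop C (B beats it: P:11>0 Q:11>8 R:8>5 S:11>9)
P2 drop Q (R beats it: B:11>8 D:12>9 E:9>0)
P1→{B,D,E} P2→{P,R,S}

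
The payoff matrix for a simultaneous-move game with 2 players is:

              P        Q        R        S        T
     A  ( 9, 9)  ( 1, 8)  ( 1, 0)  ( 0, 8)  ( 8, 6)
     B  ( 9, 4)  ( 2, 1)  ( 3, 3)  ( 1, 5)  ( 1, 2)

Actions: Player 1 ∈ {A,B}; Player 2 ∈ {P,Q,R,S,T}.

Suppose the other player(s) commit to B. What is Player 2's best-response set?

u_2(P vs B) = 4
u_2(Q vs B) = 1
u_2(R vs B) = 3
u_2(S vs B) = 5
u_2(T vs B) = 2
max payoff 5 at {S}

argmax u_2 = {S}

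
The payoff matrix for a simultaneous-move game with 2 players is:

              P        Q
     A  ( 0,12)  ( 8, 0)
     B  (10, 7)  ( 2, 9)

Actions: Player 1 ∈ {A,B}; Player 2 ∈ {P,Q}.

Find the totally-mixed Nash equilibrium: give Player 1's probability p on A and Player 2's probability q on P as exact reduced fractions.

P1 mixes 1/7 on A; P2 mixes 3/8 on P

P1 indiff ⇒ q·0+(1-q)·8 = q·10+(1-q)·2 ⇒ q(-10) = (1-q)(-6) ⇒ q = 3/8
P2 indiff ⇒ p·12+(1-p)·7 = p·0+(1-p)·9 ⇒ p(12) = (1-p)(2) ⇒ p = 1/7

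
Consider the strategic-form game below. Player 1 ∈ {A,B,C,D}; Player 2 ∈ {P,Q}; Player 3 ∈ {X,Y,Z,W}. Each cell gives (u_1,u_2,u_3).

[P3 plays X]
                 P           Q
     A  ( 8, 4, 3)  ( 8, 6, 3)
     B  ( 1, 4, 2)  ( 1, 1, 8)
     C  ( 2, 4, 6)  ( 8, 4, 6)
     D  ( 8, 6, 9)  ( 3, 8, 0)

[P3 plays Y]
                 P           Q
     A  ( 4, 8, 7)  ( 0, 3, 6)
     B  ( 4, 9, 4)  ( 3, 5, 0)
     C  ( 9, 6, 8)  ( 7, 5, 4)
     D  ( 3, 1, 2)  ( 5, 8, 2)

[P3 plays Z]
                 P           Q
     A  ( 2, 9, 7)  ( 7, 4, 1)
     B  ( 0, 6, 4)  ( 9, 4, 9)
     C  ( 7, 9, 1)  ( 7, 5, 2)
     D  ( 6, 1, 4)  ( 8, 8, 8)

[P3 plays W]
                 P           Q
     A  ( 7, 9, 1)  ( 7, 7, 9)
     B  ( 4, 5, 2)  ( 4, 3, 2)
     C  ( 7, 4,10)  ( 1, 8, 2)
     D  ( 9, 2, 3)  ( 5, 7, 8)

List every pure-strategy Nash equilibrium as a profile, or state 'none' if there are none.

(A,P,X): not NE [P2→Q gives 6>4; P3→Z gives 7>3]
(A,P,Y): not NE [P1→C gives 9>4]
(A,P,Z): not NE [P1→C gives 7>2]
(A,P,W): not NE [P1→D gives 9>7; P3→Z gives 7>1]
(A,Q,X): not NE [P3→W gives 9>3]
(A,Q,Y): not NE [P1→C gives 7>0; P2→P gives 8>3; P3→W gives 9>6]
(A,Q,Z): not NE [P1→B gives 9>7; P2→P gives 9>4; P3→W gives 9>1]
(A,Q,W): not NE [P2→P gives 9>7]
(B,P,X): not NE [P1→D gives 8>1; P3→Z gives 4>2]
(B,P,Y): not NE [P1→C gives 9>4]
(B,P,Z): not NE [P1→C gives 7>0]
(B,P,W): not NE [P1→D gives 9>4; P3→Z gives 4>2]
(B,Q,X): not NE [P1→C gives 8>1; P2→P gives 4>1; P3→Z gives 9>8]
(B,Q,Y): not NE [P1→C gives 7>3; P2→P gives 9>5; P3→Z gives 9>0]
(B,Q,Z): not NE [P2→P gives 6>4]
(B,Q,W): not NE [P1→A gives 7>4; P2→P gives 5>3; P3→Z gives 9>2]
(C,P,X): not NE [P1→D gives 8>2; P3→W gives 10>6]
(C,P,Y): not NE [P3→W gives 10>8]
(C,P,Z): not NE [P3→W gives 10>1]
(C,P,W): not NE [P1→D gives 9>7; P2→Q gives 8>4]
(C,Q,X): NE
(C,Q,Y): not NE [P2→P gives 6>5; P3→X gives 6>4]
(C,Q,Z): not NE [P1→B gives 9>7; P2→P gives 9>5; P3→X gives 6>2]
(C,Q,W): not NE [P1→A gives 7>1; P3→X gives 6>2]
(D,P,X): not NE [P2→Q gives 8>6]
(D,P,Y): not NE [P1→C gives 9>3; P2→Q gives 8>1; P3→X gives 9>2]
(D,P,Z): not NE [P1→C gives 7>6; P2→Q gives 8>1; P3→X gives 9>4]
(D,P,W): not NE [P2→Q gives 7>2; P3→X gives 9>3]
(D,Q,X): not NE [P1→C gives 8>3; P3→W gives 8>0]
(D,Q,Y): not NE [P1→C gives 7>5; P3→W gives 8>2]
(D,Q,Z): not NE [P1→B gives 9>8]
(D,Q,W): not NE [P1→A gives 7>5]

NE set: (C,Q,X)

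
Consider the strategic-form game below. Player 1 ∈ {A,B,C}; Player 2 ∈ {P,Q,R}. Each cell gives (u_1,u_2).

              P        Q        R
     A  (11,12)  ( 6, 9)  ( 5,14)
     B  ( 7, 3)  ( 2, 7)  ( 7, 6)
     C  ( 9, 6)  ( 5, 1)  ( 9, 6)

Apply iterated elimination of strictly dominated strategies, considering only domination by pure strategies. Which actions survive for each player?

Survivors P1:{A,C} P2:{P,R}

P1 drop B (C beats it: P:9>7 Q:5>2 R:9>7)
P2 drop Q (P beats it: A:12>9 C:6>1)
P1→{A,C} P2→{P,R}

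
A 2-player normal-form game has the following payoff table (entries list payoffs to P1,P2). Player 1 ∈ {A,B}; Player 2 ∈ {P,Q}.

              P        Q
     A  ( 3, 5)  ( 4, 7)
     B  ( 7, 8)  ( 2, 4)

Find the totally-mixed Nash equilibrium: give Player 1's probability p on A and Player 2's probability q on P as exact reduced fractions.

(p,q) = (2/3, 1/3)

P1 indiff ⇒ q·3+(1-q)·4 = q·7+(1-q)·2 ⇒ q(-4) = (1-q)(-2) ⇒ q = 1/3
P2 indiff ⇒ p·5+(1-p)·8 = p·7+(1-p)·4 ⇒ p(-2) = (1-p)(-4) ⇒ p = 2/3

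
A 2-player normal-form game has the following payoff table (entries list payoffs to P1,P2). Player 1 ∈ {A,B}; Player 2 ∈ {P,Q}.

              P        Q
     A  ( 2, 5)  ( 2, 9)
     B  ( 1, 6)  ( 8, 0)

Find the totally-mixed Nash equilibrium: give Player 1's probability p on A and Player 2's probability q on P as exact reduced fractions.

P1 indiff ⇒ q·2+(1-q)·2 = q·1+(1-q)·8 ⇒ q(1) = (1-q)(6) ⇒ q = 6/7
P2 indiff ⇒ p·5+(1-p)·6 = p·9+(1-p)·0 ⇒ p(-4) = (1-p)(-6) ⇒ p = 3/5

(p,q) = (3/5, 6/7)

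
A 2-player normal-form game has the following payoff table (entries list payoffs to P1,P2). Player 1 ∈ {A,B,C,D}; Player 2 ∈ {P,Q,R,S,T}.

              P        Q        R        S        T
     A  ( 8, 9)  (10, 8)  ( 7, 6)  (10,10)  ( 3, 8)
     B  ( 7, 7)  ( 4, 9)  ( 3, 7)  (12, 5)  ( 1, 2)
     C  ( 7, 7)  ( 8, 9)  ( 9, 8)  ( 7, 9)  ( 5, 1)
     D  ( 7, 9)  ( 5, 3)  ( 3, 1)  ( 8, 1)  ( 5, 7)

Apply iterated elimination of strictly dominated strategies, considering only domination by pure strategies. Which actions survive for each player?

Remaining: P1:{A,B} P2:{P,Q,S}

P2 drop R (Q beats it: A:8>6 B:9>7 C:9>8 D:3>1)
P2 drop T (P beats it: A:9>8 B:7>2 C:7>1 D:9>7)
P1 drop C (A beats it: P:8>7 Q:10>8 S:10>7)
P1 drop D (A beats it: P:8>7 Q:10>5 S:10>8)
P1→{A,B} P2→{P,Q,S}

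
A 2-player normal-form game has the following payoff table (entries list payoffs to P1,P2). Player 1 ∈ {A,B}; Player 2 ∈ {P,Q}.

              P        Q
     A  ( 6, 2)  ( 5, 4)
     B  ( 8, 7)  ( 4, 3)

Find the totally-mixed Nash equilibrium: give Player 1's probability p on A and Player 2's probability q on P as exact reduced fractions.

P1 indiff ⇒ q·6+(1-q)·5 = q·8+(1-q)·4 ⇒ q(-2) = (1-q)(-1) ⇒ q = 1/3
P2 indiff ⇒ p·2+(1-p)·7 = p·4+(1-p)·3 ⇒ p(-2) = (1-p)(-4) ⇒ p = 2/3

p=2/3, q=1/3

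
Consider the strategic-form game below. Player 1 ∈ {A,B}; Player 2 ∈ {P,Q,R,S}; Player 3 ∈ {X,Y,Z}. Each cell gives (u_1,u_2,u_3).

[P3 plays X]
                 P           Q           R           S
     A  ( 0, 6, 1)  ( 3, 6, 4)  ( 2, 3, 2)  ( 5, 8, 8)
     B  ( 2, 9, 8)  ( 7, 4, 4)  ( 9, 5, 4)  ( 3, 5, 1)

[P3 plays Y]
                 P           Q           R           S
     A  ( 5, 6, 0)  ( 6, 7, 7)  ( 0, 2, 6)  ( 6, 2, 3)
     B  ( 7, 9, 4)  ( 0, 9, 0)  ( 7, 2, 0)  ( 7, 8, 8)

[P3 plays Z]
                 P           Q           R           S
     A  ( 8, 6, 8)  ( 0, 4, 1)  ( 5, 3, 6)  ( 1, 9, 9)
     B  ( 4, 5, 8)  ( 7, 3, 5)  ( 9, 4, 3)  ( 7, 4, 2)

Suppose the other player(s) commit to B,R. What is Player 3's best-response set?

argmax u_3 = {X}

u_3(X vs B,R) = 4
u_3(Y vs B,R) = 0
u_3(Z vs B,R) = 3
max payoff 4 at {X}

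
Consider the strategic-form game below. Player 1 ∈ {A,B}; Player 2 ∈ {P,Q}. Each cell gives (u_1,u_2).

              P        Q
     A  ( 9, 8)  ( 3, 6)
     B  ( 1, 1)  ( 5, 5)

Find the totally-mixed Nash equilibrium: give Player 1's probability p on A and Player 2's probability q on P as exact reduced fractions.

P1 indiff ⇒ q·9+(1-q)·3 = q·1+(1-q)·5 ⇒ q(8) = (1-q)(2) ⇒ q = 1/5
P2 indiff ⇒ p·8+(1-p)·1 = p·6+(1-p)·5 ⇒ p(2) = (1-p)(4) ⇒ p = 2/3

(p,q) = (2/3, 1/5)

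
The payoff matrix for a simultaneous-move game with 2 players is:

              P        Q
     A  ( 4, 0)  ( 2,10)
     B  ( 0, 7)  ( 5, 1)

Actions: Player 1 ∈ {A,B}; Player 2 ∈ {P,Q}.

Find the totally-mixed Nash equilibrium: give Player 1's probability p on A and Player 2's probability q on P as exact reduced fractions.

P1 indiff ⇒ q·4+(1-q)·2 = q·0+(1-q)·5 ⇒ q(4) = (1-q)(3) ⇒ q = 3/7
P2 indiff ⇒ p·0+(1-p)·7 = p·10+(1-p)·1 ⇒ p(-10) = (1-p)(-6) ⇒ p = 3/8

(p,q) = (3/8, 3/7)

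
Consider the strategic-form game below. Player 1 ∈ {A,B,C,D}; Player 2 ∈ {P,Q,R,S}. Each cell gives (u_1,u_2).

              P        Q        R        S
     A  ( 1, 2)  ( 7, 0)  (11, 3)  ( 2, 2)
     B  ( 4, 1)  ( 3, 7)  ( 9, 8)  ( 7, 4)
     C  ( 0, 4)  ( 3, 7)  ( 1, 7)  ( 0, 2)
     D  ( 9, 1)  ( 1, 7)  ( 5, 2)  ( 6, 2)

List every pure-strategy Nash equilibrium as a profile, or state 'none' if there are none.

(A,P): not NE [P1→D gives 9>1; P2→R gives 3>2]
(A,Q): not NE [P2→R gives 3>0]
(A,R): NE
(A,S): not NE [P1→B gives 7>2; P2→R gives 3>2]
(B,P): not NE [P1→D gives 9>4; P2→R gives 8>1]
(B,Q): not NE [P1→A gives 7>3; P2→R gives 8>7]
(B,R): not NE [P1→A gives 11>9]
(B,S): not NE [P2→R gives 8>4]
(C,P): not NE [P1→D gives 9>0; P2→R gives 7>4]
(C,Q): not NE [P1→A gives 7>3]
(C,R): not NE [P1→A gives 11>1]
(C,S): not NE [P1→B gives 7>0; P2→R gives 7>2]
(D,P): not NE [P2→Q gives 7>1]
(D,Q): not NE [P1→A gives 7>1]
(D,R): not NE [P1→A gives 11>5; P2→Q gives 7>2]
(D,S): not NE [P1→B gives 7>6; P2→Q gives 7>2]

Nash profiles: (A,R)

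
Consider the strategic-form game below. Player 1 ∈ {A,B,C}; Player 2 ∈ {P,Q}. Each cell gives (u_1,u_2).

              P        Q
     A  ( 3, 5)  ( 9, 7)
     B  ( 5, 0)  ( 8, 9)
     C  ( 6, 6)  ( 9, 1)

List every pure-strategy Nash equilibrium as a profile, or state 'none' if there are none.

(A,P): not NE [P1→C gives 6>3; P2→Q gives 7>5]
(A,Q): NE
(B,P): not NE [P1→C gives 6>5; P2→Q gives 9>0]
(B,Q): not NE [P1→C gives 9>8]
(C,P): NE
(C,Q): not NE [P2→P gives 6>1]

NE set: (A,Q), (C,P)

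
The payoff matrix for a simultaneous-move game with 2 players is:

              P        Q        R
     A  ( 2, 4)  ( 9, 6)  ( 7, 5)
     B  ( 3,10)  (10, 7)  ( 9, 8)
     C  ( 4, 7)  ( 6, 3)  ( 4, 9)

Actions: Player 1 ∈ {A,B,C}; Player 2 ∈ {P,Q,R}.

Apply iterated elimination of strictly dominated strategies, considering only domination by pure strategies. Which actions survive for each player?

P1 drop A (B beats it: P:3>2 Q:10>9 R:9>7)
P2 drop Q (P beats it: B:10>7 C:7>3)
P1→{B,C} P2→{P,R}

Remaining: P1:{B,C} P2:{P,R}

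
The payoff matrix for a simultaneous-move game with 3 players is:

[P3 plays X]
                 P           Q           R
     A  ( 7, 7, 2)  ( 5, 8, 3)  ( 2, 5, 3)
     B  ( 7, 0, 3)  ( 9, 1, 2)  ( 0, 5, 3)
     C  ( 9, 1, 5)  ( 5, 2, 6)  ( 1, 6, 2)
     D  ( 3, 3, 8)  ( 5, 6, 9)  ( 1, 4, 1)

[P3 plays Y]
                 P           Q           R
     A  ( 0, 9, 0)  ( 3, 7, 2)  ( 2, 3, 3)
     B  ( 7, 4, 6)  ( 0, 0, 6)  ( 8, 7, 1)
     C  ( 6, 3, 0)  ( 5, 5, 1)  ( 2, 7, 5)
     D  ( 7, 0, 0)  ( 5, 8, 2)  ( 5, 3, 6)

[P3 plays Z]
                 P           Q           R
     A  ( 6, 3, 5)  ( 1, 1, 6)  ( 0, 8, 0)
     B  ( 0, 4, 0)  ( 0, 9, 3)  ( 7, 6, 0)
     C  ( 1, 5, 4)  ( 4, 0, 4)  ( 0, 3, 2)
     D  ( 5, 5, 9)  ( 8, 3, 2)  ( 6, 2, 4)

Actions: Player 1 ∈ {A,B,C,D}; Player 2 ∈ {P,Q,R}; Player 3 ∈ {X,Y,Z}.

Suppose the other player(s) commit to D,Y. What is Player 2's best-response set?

u_2(P vs D,Y) = 0
u_2(Q vs D,Y) = 8
u_2(R vs D,Y) = 3
max payoff 8 at {Q}

argmax u_2 = {Q}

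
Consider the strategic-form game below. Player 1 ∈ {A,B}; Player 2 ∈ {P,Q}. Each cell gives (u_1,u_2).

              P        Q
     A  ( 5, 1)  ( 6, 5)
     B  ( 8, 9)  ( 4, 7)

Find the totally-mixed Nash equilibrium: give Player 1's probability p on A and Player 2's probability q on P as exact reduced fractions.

p=1/3, q=2/5

P1 indiff ⇒ q·5+(1-q)·6 = q·8+(1-q)·4 ⇒ q(-3) = (1-q)(-2) ⇒ q = 2/5
P2 indiff ⇒ p·1+(1-p)·9 = p·5+(1-p)·7 ⇒ p(-4) = (1-p)(-2) ⇒ p = 1/3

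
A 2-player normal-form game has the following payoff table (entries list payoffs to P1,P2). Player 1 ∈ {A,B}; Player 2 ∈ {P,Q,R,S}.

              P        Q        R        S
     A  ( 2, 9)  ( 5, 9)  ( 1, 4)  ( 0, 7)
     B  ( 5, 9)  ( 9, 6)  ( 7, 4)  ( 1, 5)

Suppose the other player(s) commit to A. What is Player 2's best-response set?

argmax u_2 = {P,Q}

u_2(P vs A) = 9
u_2(Q vs A) = 9
u_2(R vs A) = 4
u_2(S vs A) = 7
max payoff 9 at {P,Q}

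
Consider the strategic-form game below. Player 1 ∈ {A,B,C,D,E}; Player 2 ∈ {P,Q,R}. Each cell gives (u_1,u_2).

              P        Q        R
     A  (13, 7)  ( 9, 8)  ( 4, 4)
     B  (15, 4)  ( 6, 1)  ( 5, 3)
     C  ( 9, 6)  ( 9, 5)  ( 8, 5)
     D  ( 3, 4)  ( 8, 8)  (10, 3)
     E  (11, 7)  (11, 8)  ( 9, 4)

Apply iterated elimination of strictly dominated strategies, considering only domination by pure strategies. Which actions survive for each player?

Remaining: P1:{A,B,E} P2:{P,Q}

P1 drop C (E beats it: P:11>9 Q:11>9 R:9>8)
P2 drop R (P beats it: A:7>4 B:4>3 D:4>3 E:7>4)
P1 drop D (A beats it: P:13>3 Q:9>8)
P1→{A,B,E} P2→{P,Q}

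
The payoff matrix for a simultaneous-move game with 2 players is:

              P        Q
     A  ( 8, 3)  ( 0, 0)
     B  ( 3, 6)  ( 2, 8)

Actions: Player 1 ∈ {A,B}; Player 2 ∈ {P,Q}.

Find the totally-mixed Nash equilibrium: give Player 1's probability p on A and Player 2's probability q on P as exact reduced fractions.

P1 indiff ⇒ q·8+(1-q)·0 = q·3+(1-q)·2 ⇒ q(5) = (1-q)(2) ⇒ q = 2/7
P2 indiff ⇒ p·3+(1-p)·6 = p·0+(1-p)·8 ⇒ p(3) = (1-p)(2) ⇒ p = 2/5

p=2/5, q=2/7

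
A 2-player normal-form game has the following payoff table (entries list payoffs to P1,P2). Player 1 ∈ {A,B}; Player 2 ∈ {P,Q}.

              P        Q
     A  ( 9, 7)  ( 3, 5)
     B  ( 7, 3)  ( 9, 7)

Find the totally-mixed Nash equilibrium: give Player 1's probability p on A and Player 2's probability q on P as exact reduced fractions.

p=2/3, q=3/4

P1 indiff ⇒ q·9+(1-q)·3 = q·7+(1-q)·9 ⇒ q(2) = (1-q)(6) ⇒ q = 3/4
P2 indiff ⇒ p·7+(1-p)·3 = p·5+(1-p)·7 ⇒ p(2) = (1-p)(4) ⇒ p = 2/3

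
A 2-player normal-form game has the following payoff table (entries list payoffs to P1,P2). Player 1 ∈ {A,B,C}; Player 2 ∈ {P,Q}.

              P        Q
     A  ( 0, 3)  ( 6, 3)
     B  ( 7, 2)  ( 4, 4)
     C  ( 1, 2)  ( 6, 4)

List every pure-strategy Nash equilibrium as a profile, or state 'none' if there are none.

(A,P): not NE [P1→B gives 7>0]
(A,Q): NE
(B,P): not NE [P2→Q gives 4>2]
(B,Q): not NE [P1→C gives 6>4]
(C,P): not NE [P1→B gives 7>1; P2→Q gives 4>2]
(C,Q): NE

PSNE = {(A,Q), (C,Q)}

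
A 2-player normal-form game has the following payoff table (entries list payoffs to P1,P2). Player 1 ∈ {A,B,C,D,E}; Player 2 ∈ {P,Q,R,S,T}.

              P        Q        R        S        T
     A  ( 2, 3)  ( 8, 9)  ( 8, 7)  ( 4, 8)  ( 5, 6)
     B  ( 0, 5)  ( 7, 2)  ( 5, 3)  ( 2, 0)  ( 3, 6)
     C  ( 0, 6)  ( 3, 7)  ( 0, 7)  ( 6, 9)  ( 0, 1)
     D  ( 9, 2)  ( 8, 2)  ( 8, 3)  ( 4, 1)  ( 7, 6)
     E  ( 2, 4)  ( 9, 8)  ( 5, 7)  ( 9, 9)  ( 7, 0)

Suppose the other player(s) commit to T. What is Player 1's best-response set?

BR_1 = {D,E}

u_1(A vs T) = 5
u_1(B vs T) = 3
u_1(C vs T) = 0
u_1(D vs T) = 7
u_1(E vs T) = 7
max payoff 7 at {D,E}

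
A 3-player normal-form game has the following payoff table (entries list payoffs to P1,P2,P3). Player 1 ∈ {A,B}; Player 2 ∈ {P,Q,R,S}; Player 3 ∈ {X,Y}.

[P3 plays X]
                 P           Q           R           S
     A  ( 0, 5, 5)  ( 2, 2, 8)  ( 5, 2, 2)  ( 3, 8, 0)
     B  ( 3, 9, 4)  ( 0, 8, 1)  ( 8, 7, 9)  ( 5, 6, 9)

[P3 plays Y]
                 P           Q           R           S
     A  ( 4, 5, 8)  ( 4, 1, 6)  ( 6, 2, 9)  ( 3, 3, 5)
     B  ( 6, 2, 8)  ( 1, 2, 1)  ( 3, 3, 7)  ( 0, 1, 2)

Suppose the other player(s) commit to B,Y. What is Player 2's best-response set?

u_2(P vs B,Y) = 2
u_2(Q vs B,Y) = 2
u_2(R vs B,Y) = 3
u_2(S vs B,Y) = 1
max payoff 3 at {R}

P2 best: {R}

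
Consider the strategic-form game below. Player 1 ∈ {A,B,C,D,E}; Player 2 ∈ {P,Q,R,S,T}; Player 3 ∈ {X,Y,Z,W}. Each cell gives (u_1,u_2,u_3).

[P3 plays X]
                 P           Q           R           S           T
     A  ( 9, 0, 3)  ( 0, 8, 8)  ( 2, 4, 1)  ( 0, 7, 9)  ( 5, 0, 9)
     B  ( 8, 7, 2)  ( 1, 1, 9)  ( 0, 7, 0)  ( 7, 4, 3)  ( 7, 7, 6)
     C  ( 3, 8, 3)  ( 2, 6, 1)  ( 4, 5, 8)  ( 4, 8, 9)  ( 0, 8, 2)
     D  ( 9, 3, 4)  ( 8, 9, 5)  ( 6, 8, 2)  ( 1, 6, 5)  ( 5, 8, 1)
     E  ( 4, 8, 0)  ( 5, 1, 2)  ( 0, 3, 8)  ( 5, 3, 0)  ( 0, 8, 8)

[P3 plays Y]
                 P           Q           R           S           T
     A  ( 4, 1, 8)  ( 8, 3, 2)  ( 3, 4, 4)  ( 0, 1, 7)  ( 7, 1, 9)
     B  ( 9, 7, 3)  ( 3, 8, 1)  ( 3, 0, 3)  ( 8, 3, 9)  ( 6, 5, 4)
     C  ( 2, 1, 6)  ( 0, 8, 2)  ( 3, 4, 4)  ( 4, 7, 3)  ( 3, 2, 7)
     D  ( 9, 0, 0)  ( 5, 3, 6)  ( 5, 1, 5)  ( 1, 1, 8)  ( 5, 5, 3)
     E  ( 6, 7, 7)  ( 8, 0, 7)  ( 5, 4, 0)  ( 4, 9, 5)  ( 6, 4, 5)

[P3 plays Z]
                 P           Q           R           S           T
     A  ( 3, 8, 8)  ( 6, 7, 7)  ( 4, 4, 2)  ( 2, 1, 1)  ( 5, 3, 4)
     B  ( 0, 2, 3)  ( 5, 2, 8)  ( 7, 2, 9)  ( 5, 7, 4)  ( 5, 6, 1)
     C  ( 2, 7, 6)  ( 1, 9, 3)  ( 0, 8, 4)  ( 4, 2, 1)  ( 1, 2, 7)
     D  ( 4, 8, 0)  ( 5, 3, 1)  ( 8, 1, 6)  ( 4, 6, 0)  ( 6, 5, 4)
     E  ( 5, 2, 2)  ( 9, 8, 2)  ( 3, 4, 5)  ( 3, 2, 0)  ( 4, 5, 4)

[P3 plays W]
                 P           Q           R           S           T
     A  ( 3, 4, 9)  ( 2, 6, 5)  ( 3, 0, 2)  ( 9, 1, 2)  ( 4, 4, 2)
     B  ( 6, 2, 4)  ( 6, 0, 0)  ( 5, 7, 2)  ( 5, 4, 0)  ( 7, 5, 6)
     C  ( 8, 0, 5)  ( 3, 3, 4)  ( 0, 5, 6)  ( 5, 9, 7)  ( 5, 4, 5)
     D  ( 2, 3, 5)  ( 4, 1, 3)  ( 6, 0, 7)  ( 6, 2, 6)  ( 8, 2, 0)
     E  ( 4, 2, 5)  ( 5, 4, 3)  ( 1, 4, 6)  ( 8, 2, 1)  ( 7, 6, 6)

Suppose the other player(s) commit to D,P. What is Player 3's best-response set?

u_3(X vs D,P) = 4
u_3(Y vs D,P) = 0
u_3(Z vs D,P) = 0
u_3(W vs D,P) = 5
max payoff 5 at {W}

BR_3 = {W}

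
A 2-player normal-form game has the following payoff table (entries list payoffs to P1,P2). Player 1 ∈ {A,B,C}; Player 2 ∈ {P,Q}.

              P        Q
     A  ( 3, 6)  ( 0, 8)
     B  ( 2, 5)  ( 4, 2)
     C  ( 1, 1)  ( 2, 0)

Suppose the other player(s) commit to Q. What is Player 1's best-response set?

BR_1 = {B}

u_1(A vs Q) = 0
u_1(B vs Q) = 4
u_1(C vs Q) = 2
max payoff 4 at {B}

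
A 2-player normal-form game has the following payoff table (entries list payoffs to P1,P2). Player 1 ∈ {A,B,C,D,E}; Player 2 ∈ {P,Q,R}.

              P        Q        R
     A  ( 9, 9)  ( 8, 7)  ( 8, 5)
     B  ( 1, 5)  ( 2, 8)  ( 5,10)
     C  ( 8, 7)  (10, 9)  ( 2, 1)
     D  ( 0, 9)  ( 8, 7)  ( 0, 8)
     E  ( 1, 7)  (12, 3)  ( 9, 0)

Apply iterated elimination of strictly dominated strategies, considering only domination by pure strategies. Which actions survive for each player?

P1 drop B (A beats it: P:9>1 Q:8>2 R:8>5)
P1 drop D (C beats it: P:8>0 Q:10>8 R:2>0)
P2 drop R (P beats it: A:9>5 C:7>1 E:7>0)
P1→{A,C,E} P2→{P,Q}

IESDS → P1:{A,C,E} P2:{P,Q}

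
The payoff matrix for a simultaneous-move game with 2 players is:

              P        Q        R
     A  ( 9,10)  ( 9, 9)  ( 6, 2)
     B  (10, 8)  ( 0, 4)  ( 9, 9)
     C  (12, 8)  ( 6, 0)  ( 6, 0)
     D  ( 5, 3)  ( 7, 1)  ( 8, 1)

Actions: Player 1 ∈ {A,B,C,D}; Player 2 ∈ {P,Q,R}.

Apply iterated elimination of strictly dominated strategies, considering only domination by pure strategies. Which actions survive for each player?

P2 drop Q (P beats it: A:10>9 B:8>4 C:8>0 D:3>1)
P1 drop A (B beats it: P:10>9 R:9>6)
P1 drop D (B beats it: P:10>5 R:9>8)
P1→{B,C} P2→{P,R}

Survivors P1:{B,C} P2:{P,R}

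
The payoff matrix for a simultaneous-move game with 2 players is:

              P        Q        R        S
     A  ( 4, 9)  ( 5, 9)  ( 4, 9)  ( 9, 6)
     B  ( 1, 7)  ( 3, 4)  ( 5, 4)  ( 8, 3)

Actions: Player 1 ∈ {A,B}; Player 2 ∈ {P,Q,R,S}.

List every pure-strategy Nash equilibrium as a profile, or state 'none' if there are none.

(A,P): NE
(A,Q): NE
(A,R): not NE [P1→B gives 5>4]
(A,S): not NE [P2→R gives 9>6]
(B,P): not NE [P1→A gives 4>1]
(B,Q): not NE [P1→A gives 5>3; P2→P gives 7>4]
(B,R): not NE [P2→P gives 7>4]
(B,S): not NE [P1→A gives 9>8; P2→P gives 7>3]

Nash profiles: (A,P), (A,Q)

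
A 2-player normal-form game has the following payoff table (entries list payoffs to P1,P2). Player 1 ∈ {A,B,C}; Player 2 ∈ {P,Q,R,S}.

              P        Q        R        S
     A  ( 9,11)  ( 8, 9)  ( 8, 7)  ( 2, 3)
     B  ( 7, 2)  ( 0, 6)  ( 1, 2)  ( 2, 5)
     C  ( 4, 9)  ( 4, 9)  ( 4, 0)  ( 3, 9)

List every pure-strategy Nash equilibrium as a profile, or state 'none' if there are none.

(A,P): NE
(A,Q): not NE [P2→P gives 11>9]
(A,R): not NE [P2→P gives 11>7]
(A,S): not NE [P1→C gives 3>2; P2→P gives 11>3]
(B,P): not NE [P1→A gives 9>7; P2→Q gives 6>2]
(B,Q): not NE [P1→A gives 8>0]
(B,R): not NE [P1→A gives 8>1; P2→Q gives 6>2]
(B,S): not NE [P1→C gives 3>2; P2→Q gives 6>5]
(C,P): not NE [P1→A gives 9>4]
(C,Q): not NE [P1→A gives 8>4]
(C,R): not NE [P1→A gives 8>4; P2→S gives 9>0]
(C,S): NE

PSNE = {(A,P), (C,S)}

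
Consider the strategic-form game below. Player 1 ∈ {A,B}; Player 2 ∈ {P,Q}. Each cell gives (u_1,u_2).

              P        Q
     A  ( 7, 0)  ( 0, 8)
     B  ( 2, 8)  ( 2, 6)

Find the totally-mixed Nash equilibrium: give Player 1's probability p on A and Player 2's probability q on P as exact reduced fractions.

P1 indiff ⇒ q·7+(1-q)·0 = q·2+(1-q)·2 ⇒ q(5) = (1-q)(2) ⇒ q = 2/7
P2 indiff ⇒ p·0+(1-p)·8 = p·8+(1-p)·6 ⇒ p(-8) = (1-p)(-2) ⇒ p = 1/5

(p,q) = (1/5, 2/7)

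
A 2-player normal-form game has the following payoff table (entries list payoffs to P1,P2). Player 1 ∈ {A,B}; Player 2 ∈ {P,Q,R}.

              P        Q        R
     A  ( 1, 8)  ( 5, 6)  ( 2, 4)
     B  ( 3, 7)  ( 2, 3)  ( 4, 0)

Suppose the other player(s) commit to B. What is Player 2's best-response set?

P2 best: {P}

u_2(P vs B) = 7
u_2(Q vs B) = 3
u_2(R vs B) = 0
max payoff 7 at {P}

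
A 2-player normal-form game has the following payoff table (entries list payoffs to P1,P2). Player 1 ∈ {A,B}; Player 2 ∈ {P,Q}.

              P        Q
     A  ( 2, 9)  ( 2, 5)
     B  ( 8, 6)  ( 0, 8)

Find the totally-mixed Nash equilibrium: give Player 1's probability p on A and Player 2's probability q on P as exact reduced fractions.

P1 indiff ⇒ q·2+(1-q)·2 = q·8+(1-q)·0 ⇒ q(-6) = (1-q)(-2) ⇒ q = 1/4
P2 indiff ⇒ p·9+(1-p)·6 = p·5+(1-p)·8 ⇒ p(4) = (1-p)(2) ⇒ p = 1/3

P1 mixes 1/3 on A; P2 mixes 1/4 on P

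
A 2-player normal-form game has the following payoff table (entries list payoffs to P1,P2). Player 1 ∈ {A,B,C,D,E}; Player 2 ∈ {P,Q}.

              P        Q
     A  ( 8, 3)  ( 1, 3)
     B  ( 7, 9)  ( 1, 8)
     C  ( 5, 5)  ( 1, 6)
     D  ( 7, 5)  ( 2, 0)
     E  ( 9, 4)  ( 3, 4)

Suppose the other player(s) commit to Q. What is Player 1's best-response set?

u_1(A vs Q) = 1
u_1(B vs Q) = 1
u_1(C vs Q) = 1
u_1(D vs Q) = 2
u_1(E vs Q) = 3
max payoff 3 at {E}

P1 best: {E}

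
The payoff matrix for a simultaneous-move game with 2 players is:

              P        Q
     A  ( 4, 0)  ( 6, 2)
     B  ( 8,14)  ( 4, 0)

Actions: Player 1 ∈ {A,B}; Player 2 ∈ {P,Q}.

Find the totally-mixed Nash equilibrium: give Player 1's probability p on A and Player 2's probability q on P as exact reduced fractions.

(p,q) = (7/8, 1/3)

P1 indiff ⇒ q·4+(1-q)·6 = q·8+(1-q)·4 ⇒ q(-4) = (1-q)(-2) ⇒ q = 1/3
P2 indiff ⇒ p·0+(1-p)·14 = p·2+(1-p)·0 ⇒ p(-2) = (1-p)(-14) ⇒ p = 7/8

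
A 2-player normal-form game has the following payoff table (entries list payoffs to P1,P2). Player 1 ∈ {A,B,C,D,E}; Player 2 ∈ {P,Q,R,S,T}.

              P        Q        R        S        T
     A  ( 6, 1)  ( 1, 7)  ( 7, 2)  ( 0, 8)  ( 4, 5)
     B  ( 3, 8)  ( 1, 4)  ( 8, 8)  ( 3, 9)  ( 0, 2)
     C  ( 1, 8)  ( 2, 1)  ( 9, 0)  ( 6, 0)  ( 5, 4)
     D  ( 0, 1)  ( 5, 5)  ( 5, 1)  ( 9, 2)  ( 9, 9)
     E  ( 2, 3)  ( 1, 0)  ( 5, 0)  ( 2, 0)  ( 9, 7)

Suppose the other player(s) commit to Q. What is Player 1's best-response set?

u_1(A vs Q) = 1
u_1(B vs Q) = 1
u_1(C vs Q) = 2
u_1(D vs Q) = 5
u_1(E vs Q) = 1
max payoff 5 at {D}

argmax u_1 = {D}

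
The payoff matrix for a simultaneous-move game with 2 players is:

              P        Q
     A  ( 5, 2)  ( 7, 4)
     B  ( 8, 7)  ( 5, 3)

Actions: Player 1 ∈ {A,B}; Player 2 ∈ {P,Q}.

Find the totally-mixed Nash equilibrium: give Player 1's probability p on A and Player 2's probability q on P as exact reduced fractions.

p=2/3, q=2/5

P1 indiff ⇒ q·5+(1-q)·7 = q·8+(1-q)·5 ⇒ q(-3) = (1-q)(-2) ⇒ q = 2/5
P2 indiff ⇒ p·2+(1-p)·7 = p·4+(1-p)·3 ⇒ p(-2) = (1-p)(-4) ⇒ p = 2/3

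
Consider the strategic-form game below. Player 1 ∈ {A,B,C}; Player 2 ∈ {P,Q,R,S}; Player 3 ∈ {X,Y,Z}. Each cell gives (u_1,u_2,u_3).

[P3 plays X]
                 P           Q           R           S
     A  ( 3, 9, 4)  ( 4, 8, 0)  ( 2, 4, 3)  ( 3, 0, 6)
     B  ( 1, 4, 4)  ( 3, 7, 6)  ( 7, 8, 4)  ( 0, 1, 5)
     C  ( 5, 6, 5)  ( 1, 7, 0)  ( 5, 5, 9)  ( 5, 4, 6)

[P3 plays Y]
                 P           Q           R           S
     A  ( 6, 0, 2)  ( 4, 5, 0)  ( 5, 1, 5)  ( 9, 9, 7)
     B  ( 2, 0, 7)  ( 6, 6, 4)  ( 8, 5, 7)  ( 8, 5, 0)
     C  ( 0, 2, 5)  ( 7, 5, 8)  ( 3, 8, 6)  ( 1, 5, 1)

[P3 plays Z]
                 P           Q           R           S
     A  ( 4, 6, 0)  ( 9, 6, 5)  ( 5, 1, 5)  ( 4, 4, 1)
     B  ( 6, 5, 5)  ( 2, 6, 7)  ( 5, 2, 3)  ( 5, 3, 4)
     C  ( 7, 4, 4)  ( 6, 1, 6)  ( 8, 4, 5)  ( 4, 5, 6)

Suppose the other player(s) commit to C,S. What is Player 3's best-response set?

P3 best: {X,Z}

u_3(X vs C,S) = 6
u_3(Y vs C,S) = 1
u_3(Z vs C,S) = 6
max payoff 6 at {X,Z}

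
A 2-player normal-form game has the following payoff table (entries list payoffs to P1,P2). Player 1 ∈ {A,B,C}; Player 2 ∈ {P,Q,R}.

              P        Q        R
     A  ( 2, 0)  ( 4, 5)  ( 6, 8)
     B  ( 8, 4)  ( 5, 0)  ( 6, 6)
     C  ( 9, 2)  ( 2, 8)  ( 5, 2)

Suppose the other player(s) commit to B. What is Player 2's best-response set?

P2 best: {R}

u_2(P vs B) = 4
u_2(Q vs B) = 0
u_2(R vs B) = 6
max payoff 6 at {R}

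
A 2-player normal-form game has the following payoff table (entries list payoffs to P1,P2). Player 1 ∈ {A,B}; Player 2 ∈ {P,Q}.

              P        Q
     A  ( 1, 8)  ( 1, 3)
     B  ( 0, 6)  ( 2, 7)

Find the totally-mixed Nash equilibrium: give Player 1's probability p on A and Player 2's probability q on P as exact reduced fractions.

P1 mixes 1/6 on A; P2 mixes 1/2 on P

P1 indiff ⇒ q·1+(1-q)·1 = q·0+(1-q)·2 ⇒ q(1) = (1-q)(1) ⇒ q = 1/2
P2 indiff ⇒ p·8+(1-p)·6 = p·3+(1-p)·7 ⇒ p(5) = (1-p)(1) ⇒ p = 1/6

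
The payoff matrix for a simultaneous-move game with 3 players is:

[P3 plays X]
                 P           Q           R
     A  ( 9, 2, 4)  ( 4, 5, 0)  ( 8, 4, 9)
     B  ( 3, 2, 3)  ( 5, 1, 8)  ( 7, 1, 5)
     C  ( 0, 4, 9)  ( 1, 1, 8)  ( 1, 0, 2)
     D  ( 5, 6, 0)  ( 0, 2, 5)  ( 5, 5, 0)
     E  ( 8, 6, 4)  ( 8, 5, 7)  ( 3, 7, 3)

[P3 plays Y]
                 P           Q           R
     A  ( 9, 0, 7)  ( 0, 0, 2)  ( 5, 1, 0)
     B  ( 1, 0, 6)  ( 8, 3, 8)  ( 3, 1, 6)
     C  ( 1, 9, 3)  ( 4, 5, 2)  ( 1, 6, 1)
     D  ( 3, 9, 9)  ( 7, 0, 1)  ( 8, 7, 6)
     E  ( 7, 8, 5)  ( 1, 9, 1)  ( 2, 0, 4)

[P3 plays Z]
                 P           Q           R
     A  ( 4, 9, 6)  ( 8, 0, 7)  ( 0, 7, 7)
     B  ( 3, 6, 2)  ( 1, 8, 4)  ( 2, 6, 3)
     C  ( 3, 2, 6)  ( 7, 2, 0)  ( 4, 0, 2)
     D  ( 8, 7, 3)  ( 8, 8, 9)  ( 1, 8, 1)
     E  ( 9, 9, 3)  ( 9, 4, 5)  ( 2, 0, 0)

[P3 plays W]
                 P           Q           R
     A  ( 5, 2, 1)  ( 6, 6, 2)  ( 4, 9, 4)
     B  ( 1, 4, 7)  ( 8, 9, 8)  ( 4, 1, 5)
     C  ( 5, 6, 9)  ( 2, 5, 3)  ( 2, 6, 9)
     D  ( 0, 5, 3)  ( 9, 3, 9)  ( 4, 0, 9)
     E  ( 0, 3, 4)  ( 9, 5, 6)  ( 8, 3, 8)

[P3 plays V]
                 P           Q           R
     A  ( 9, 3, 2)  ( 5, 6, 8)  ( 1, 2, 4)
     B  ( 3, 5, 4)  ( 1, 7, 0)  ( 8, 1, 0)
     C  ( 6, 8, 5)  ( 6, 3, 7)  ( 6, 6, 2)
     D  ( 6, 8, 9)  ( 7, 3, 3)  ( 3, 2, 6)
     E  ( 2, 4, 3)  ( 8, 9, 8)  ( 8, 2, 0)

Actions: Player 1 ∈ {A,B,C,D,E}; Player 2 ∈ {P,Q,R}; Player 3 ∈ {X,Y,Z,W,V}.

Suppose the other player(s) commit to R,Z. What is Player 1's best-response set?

BR_1 = {C}

u_1(A vs R,Z) = 0
u_1(B vs R,Z) = 2
u_1(C vs R,Z) = 4
u_1(D vs R,Z) = 1
u_1(E vs R,Z) = 2
max payoff 4 at {C}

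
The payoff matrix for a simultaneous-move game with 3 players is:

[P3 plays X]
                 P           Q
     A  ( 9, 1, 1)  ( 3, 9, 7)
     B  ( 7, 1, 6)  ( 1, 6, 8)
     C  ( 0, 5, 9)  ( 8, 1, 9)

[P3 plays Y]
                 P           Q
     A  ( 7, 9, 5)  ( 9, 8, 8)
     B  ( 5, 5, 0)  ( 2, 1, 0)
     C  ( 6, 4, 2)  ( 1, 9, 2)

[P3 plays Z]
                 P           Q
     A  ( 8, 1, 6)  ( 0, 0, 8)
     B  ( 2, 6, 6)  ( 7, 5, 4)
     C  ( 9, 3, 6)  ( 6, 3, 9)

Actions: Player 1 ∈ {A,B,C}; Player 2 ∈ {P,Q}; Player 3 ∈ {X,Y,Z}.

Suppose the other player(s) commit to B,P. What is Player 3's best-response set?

BR_3 = {X,Z}

u_3(X vs B,P) = 6
u_3(Y vs B,P) = 0
u_3(Z vs B,P) = 6
max payoff 6 at {X,Z}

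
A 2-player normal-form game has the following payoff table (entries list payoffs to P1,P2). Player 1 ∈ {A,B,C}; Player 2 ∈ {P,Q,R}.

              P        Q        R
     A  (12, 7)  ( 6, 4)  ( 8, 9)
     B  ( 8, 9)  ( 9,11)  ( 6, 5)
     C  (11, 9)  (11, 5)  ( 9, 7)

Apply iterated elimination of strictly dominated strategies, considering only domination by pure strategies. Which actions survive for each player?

Remaining: P1:{A,C} P2:{P,R}

P1 drop B (C beats it: P:11>8 Q:11>9 R:9>6)
P2 drop Q (P beats it: A:7>4 C:9>5)
P1→{A,C} P2→{P,R}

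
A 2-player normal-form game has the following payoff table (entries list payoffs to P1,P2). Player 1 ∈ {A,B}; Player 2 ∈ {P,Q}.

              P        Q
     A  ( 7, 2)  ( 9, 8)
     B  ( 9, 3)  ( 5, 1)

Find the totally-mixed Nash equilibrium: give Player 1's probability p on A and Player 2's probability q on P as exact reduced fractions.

P1 indiff ⇒ q·7+(1-q)·9 = q·9+(1-q)·5 ⇒ q(-2) = (1-q)(-4) ⇒ q = 2/3
P2 indiff ⇒ p·2+(1-p)·3 = p·8+(1-p)·1 ⇒ p(-6) = (1-p)(-2) ⇒ p = 1/4

P1 mixes 1/4 on A; P2 mixes 2/3 on P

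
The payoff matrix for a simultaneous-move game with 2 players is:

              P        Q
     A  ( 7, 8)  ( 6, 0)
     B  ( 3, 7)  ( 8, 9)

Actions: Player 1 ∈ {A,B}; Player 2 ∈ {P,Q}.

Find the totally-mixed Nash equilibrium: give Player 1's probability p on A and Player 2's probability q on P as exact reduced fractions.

P1 indiff ⇒ q·7+(1-q)·6 = q·3+(1-q)·8 ⇒ q(4) = (1-q)(2) ⇒ q = 1/3
P2 indiff ⇒ p·8+(1-p)·7 = p·0+(1-p)·9 ⇒ p(8) = (1-p)(2) ⇒ p = 1/5

P1 mixes 1/5 on A; P2 mixes 1/3 on P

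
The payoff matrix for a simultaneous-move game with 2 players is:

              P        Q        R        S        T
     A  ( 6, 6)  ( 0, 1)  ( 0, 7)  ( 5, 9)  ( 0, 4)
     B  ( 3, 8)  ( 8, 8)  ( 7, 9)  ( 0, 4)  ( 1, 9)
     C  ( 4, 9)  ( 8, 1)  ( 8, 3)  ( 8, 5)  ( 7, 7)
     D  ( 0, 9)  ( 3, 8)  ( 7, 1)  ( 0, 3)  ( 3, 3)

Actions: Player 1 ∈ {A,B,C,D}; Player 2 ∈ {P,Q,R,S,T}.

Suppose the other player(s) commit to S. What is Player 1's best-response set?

P1 best: {C}

u_1(A vs S) = 5
u_1(B vs S) = 0
u_1(C vs S) = 8
u_1(D vs S) = 0
max payoff 8 at {C}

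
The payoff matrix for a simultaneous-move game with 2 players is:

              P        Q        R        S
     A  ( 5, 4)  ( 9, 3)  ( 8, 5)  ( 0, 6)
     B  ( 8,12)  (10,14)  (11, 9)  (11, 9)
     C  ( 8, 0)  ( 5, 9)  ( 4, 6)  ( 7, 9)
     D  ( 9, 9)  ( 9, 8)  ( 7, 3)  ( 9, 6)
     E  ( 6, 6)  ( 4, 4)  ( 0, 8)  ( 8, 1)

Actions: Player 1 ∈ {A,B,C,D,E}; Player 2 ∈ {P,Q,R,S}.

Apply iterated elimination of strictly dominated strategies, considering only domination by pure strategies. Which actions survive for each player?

P1 drop A (B beats it: P:8>5 Q:10>9 R:11>8 S:11>0)
P1 drop C (D beats it: P:9>8 Q:9>5 R:7>4 S:9>7)
P1 drop E (B beats it: P:8>6 Q:10>4 R:11>0 S:11>8)
P2 drop R (P beats it: B:12>9 D:9>3)
P2 drop S (P beats it: B:12>9 D:9>6)
P1→{B,D} P2→{P,Q}

IESDS → P1:{B,D} P2:{P,Q}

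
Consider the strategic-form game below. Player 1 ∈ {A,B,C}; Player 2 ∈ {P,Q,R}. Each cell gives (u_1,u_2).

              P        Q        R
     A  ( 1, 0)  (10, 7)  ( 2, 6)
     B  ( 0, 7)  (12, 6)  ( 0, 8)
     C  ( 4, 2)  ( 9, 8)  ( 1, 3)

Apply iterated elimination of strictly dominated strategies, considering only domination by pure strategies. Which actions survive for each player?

Remaining: P1:{A,B} P2:{Q,R}

P2 drop P (R beats it: A:6>0 B:8>7 C:3>2)
P1 drop C (A beats it: Q:10>9 R:2>1)
P1→{A,B} P2→{Q,R}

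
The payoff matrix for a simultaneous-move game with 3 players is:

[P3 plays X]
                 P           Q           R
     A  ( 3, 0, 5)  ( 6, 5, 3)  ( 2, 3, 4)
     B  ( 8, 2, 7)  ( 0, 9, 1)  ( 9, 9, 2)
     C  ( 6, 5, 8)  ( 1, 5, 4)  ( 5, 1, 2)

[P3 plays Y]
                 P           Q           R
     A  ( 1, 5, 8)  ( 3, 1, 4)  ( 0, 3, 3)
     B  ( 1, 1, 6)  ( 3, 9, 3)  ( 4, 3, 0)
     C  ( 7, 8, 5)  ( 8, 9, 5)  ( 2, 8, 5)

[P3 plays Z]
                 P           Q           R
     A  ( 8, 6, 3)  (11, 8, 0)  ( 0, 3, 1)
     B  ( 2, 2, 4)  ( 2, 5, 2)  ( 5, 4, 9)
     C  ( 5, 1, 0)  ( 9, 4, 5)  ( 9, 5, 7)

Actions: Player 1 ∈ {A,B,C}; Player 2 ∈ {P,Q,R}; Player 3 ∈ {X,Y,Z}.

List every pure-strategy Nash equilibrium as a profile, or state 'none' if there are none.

(A,P,X): not NE [P1→B gives 8>3; P2→Q gives 5>0; P3→Y gives 8>5]
(A,P,Y): not NE [P1→C gives 7>1]
(A,P,Z): not NE [P2→Q gives 8>6; P3→Y gives 8>3]
(A,Q,X): not NE [P3→Y gives 4>3]
(A,Q,Y): not NE [P1→C gives 8>3; P2→P gives 5>1]
(A,Q,Z): not NE [P3→Y gives 4>0]
(A,R,X): not NE [P1→B gives 9>2; P2→Q gives 5>3]
(A,R,Y): not NE [P1→B gives 4>0; P2→P gives 5>3; P3→X gives 4>3]
(A,R,Z): not NE [P1→C gives 9>0; P2→Q gives 8>3; P3→X gives 4>1]
(B,P,X): not NE [P2→R gives 9>2]
(B,P,Y): not NE [P1→C gives 7>1; P2→Q gives 9>1; P3→X gives 7>6]
(B,P,Z): not NE [P1→A gives 8>2; P2→Q gives 5>2; P3→X gives 7>4]
(B,Q,X): not NE [P1→A gives 6>0; P3→Y gives 3>1]
(B,Q,Y): not NE [P1→C gives 8>3]
(B,Q,Z): not NE [P1→A gives 11>2; P3→Y gives 3>2]
(B,R,X): not NE [P3→Z gives 9>2]
(B,R,Y): not NE [P2→Q gives 9>3; P3→Z gives 9>0]
(B,R,Z): not NE [P1→C gives 9>5; P2→Q gives 5>4]
(C,P,X): not NE [P1→B gives 8>6]
(C,P,Y): not NE [P2→Q gives 9>8; P3→X gives 8>5]
(C,P,Z): not NE [P1→A gives 8>5; P2→R gives 5>1; P3→X gives 8>0]
(C,Q,X): not NE [P1→A gives 6>1; P3→Z gives 5>4]
(C,Q,Y): NE
(C,Q,Z): not NE [P1→A gives 11>9; P2→R gives 5>4]
(C,R,X): not NE [P1→B gives 9>5; P2→Q gives 5>1; P3→Z gives 7>2]
(C,R,Y): not NE [P1→B gives 4>2; P2→Q gives 9>8; P3→Z gives 7>5]
(C,R,Z): NE

PSNE = {(C,Q,Y), (C,R,Z)}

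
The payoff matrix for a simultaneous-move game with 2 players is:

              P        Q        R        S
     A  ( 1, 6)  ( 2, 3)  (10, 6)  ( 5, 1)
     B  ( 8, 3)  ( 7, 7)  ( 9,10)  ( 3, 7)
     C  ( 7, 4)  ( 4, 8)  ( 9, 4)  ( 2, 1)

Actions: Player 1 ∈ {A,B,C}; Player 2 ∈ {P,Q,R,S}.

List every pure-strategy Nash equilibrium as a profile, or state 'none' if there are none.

(A,P): not NE [P1→B gives 8>1]
(A,Q): not NE [P1→B gives 7>2; P2→R gives 6>3]
(A,R): NE
(A,S): not NE [P2→R gives 6>1]
(B,P): not NE [P2→R gives 10>3]
(B,Q): not NE [P2→R gives 10>7]
(B,R): not NE [P1→A gives 10>9]
(B,S): not NE [P1→A gives 5>3; P2→R gives 10>7]
(C,P): not NE [P1→B gives 8>7; P2→Q gives 8>4]
(C,Q): not NE [P1→B gives 7>4]
(C,R): not NE [P1→A gives 10>9; P2→Q gives 8>4]
(C,S): not NE [P1→A gives 5>2; P2→Q gives 8>1]

Nash profiles: (A,R)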